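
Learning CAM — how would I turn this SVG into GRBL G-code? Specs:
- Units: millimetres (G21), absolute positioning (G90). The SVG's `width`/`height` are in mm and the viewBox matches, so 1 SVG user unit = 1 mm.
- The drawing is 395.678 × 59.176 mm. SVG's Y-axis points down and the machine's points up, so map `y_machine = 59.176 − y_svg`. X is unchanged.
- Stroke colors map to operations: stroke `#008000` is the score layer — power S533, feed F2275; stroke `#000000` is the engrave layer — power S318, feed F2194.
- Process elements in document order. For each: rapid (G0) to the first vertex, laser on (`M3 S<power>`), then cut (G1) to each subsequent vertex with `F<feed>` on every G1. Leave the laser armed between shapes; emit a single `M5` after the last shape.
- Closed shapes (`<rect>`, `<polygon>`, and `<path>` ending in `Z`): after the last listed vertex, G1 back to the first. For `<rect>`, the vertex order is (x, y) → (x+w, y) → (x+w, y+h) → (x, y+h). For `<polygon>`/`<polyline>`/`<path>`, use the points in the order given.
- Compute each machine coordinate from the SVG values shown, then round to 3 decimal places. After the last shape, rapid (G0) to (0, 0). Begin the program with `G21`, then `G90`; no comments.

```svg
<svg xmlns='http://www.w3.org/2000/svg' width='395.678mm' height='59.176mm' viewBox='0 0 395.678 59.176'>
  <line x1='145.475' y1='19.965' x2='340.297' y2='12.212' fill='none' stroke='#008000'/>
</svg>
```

G21
G90
G0 X145.475 Y39.211
M3 S533
G1 X340.297 Y46.964 F2275
M5
G0 X0.000 Y0.000

viewBox `0 0 395.678 59.176` with mm width/height → 1 unit = 1 mm. Flip: y_m = 59.176 − y_svg.

**Shape 1** — `<line>` line segment, stroke `#008000` → score (S533, F2275). Machine vertices: (145.475,39.211) → (340.297,46.964). Open path.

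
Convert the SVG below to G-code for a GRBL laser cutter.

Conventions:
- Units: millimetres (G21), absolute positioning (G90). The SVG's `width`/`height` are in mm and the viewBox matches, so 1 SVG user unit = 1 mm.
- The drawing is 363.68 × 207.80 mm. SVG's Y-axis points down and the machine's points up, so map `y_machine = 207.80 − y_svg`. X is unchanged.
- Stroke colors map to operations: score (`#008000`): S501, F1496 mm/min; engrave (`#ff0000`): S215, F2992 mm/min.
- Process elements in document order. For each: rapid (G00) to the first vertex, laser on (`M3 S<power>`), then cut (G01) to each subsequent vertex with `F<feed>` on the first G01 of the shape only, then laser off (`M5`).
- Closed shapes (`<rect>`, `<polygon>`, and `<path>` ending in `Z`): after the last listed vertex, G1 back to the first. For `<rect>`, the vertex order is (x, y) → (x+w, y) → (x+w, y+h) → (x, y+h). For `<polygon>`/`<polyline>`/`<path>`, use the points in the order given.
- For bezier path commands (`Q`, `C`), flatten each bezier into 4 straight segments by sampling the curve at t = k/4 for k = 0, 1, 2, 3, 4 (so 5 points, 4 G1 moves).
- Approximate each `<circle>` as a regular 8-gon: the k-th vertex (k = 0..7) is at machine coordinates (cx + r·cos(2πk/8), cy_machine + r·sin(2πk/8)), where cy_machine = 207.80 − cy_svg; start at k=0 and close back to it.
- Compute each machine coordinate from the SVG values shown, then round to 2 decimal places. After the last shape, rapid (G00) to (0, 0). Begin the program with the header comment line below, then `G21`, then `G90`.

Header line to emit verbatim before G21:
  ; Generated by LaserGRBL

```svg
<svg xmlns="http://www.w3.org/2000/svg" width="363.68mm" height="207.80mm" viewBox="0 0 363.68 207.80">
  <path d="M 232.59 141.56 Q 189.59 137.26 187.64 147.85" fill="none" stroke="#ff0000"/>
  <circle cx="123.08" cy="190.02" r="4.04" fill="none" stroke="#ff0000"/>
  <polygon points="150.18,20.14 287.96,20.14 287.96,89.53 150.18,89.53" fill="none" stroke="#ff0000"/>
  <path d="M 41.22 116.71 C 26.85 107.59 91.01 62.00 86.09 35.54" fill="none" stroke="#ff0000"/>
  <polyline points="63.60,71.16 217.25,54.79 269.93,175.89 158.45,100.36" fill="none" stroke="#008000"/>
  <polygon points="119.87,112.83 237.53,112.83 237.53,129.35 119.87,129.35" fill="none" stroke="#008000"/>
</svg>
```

1 u = 1 mm; y_m = 207.80 − y.

[1] `<path>` quadratic bezier, #ff0000→engrave S215 F2992: (232.59,66.24) → (213.66,67.46) → (199.85,66.82) → (191.18,64.31) → (187.64,59.95)

[2] `<circle>` circle, #ff0000→engrave S215 F2992: (127.12,17.78) → (125.94,20.64) → (123.08,21.82) → (120.22,20.64) → (119.04,17.78) → (120.22,14.92) → (123.08,13.74) → (125.94,14.92) → (127.12,17.78) (closed)

[3] `<polygon>` rectangle, #ff0000→engrave S215 F2992: (150.18,187.66) → (287.96,187.66) → (287.96,118.27) → (150.18,118.27) → (150.18,187.66) (closed)

[4] `<path>` cubic bezier, #ff0000→engrave S215 F2992: (41.22,91.09) → (42.86,103.90) → (60.11,125.17) → (79.13,149.70) → (86.09,172.26)

[5] `<polyline>` open polyline, #008000→score S501 F1496: (63.60,136.64) → (217.25,153.01) → (269.93,31.91) → (158.45,107.44)

[6] `<polygon>` rectangle, #008000→score S501 F1496: (119.87,94.97) → (237.53,94.97) → (237.53,78.45) → (119.87,78.45) → (119.87,94.97) (closed)

; Generated by LaserGRBL
G21
G90
G00 X232.59 Y66.24
M3 S215
G01 X213.66 Y67.46 F2992
G01 X199.85 Y66.82
G01 X191.18 Y64.31
G01 X187.64 Y59.95
M5
G00 X127.12 Y17.78
M3 S215
G01 X125.94 Y20.64 F2992
G01 X123.08 Y21.82
G01 X120.22 Y20.64
G01 X119.04 Y17.78
G01 X120.22 Y14.92
G01 X123.08 Y13.74
G01 X125.94 Y14.92
G01 X127.12 Y17.78
M5
G00 X150.18 Y187.66
M3 S215
G01 X287.96 Y187.66 F2992
G01 X287.96 Y118.27
G01 X150.18 Y118.27
G01 X150.18 Y187.66
M5
G00 X41.22 Y91.09
M3 S215
G01 X42.86 Y103.90 F2992
G01 X60.11 Y125.17
G01 X79.13 Y149.70
G01 X86.09 Y172.26
M5
G00 X63.60 Y136.64
M3 S501
G01 X217.25 Y153.01 F1496
G01 X269.93 Y31.91
G01 X158.45 Y107.44
M5
G00 X119.87 Y94.97
M3 S501
G01 X237.53 Y94.97 F1496
G01 X237.53 Y78.45
G01 X119.87 Y78.45
G01 X119.87 Y94.97
M5
G00 X0.00 Y0.00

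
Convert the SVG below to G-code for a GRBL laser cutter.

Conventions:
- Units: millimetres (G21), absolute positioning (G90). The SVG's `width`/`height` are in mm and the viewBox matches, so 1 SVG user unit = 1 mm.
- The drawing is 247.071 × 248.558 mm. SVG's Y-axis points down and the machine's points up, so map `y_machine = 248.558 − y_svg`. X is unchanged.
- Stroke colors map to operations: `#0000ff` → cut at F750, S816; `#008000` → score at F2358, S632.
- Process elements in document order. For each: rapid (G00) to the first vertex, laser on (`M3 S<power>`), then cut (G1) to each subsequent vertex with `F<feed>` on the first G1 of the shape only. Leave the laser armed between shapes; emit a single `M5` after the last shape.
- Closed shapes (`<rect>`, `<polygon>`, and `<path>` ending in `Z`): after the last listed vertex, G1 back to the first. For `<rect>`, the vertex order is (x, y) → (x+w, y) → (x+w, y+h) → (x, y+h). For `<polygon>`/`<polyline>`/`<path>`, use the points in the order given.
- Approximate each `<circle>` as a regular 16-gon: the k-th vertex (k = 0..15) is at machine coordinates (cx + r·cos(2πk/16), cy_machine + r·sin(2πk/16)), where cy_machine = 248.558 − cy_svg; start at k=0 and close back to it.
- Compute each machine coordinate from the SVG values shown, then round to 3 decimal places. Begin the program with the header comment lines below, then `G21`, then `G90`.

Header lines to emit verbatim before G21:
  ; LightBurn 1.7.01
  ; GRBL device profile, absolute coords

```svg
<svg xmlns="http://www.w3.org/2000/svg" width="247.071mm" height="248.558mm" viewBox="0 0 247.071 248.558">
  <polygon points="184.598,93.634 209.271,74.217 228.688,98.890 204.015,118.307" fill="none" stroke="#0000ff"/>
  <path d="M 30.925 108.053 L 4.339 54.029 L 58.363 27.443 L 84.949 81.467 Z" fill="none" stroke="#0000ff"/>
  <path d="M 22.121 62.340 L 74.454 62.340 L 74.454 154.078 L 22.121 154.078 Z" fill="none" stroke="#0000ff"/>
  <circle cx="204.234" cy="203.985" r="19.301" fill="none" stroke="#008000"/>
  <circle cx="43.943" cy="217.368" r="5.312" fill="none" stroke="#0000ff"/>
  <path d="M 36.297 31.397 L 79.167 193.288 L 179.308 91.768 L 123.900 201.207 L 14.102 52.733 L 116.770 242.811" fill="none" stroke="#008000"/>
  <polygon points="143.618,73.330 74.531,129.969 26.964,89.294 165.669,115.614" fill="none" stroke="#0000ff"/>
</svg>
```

; LightBurn 1.7.01
; GRBL device profile, absolute coords
G21
G90
G00 X184.598 Y154.924
M3 S816
G1 X209.271 Y174.341 F750
G1 X228.688 Y149.668
G1 X204.015 Y130.251
G1 X184.598 Y154.924
G00 X30.925 Y140.505
M3 S816
G1 X4.339 Y194.529 F750
G1 X58.363 Y221.115
G1 X84.949 Y167.091
G1 X30.925 Y140.505
G00 X22.121 Y186.218
M3 S816
G1 X74.454 Y186.218 F750
G1 X74.454 Y94.480
G1 X22.121 Y94.480
G1 X22.121 Y186.218
G00 X223.535 Y44.573
M3 S632
G1 X222.066 Y51.959 F2358
G1 X217.882 Y58.221
G1 X211.620 Y62.405
G1 X204.234 Y63.874
G1 X196.848 Y62.405
G1 X190.586 Y58.221
G1 X186.402 Y51.959
G1 X184.933 Y44.573
G1 X186.402 Y37.187
G1 X190.586 Y30.925
G1 X196.848 Y26.741
G1 X204.234 Y25.272
G1 X211.620 Y26.741
G1 X217.882 Y30.925
G1 X222.066 Y37.187
G1 X223.535 Y44.573
G00 X49.255 Y31.190
M3 S816
G1 X48.851 Y33.223 F750
G1 X47.699 Y34.946
G1 X45.976 Y36.098
G1 X43.943 Y36.502
G1 X41.910 Y36.098
G1 X40.187 Y34.946
G1 X39.035 Y33.223
G1 X38.631 Y31.190
G1 X39.035 Y29.157
G1 X40.187 Y27.434
G1 X41.910 Y26.282
G1 X43.943 Y25.878
G1 X45.976 Y26.282
G1 X47.699 Y27.434
G1 X48.851 Y29.157
G1 X49.255 Y31.190
G00 X36.297 Y217.161
M3 S632
G1 X79.167 Y55.270 F2358
G1 X179.308 Y156.790
G1 X123.900 Y47.351
G1 X14.102 Y195.825
G1 X116.770 Y5.747
G00 X143.618 Y175.228
M3 S816
G1 X74.531 Y118.589 F750
G1 X26.964 Y159.264
G1 X165.669 Y132.944
G1 X143.618 Y175.228
M5

1 u = 1 mm; y_m = 248.558 − y.

[1] `<polygon>` regular polygon, #0000ff→cut S816 F750: (184.598,154.924) → (209.271,174.341) → (228.688,149.668) → (204.015,130.251) → (184.598,154.924) (closed)

[2] `<path>` regular polygon, #0000ff→cut S816 F750: (30.925,140.505) → (4.339,194.529) → (58.363,221.115) → (84.949,167.091) → (30.925,140.505) (closed)

[3] `<path>` rectangle, #0000ff→cut S816 F750: (22.121,186.218) → (74.454,186.218) → (74.454,94.480) → (22.121,94.480) → (22.121,186.218) (closed)

[4] `<circle>` circle, #008000→score S632 F2358: (223.535,44.573) → (222.066,51.959) → (217.882,58.221) → (211.620,62.405) → (204.234,63.874) → (196.848,62.405) → (190.586,58.221) → (186.402,51.959) → (184.933,44.573) → (186.402,37.187) → (190.586,30.925) → (196.848,26.741) → (204.234,25.272) → (211.620,26.741) → (217.882,30.925) → (222.066,37.187) → (223.535,44.573) (closed)

[5] `<circle>` circle, #0000ff→cut S816 F750: (49.255,31.190) → (48.851,33.223) → (47.699,34.946) → (45.976,36.098) → (43.943,36.502) → (41.910,36.098) → (40.187,34.946) → (39.035,33.223) → (38.631,31.190) → (39.035,29.157) → (40.187,27.434) → (41.910,26.282) → (43.943,25.878) → (45.976,26.282) → (47.699,27.434) → (48.851,29.157) → (49.255,31.190) (closed)

[6] `<path>` open polyline, #008000→score S632 F2358: (36.297,217.161) → (79.167,55.270) → (179.308,156.790) → (123.900,47.351) → (14.102,195.825) → (116.770,5.747)

[7] `<polygon>` closed polygon, #0000ff→cut S816 F750: (143.618,175.228) → (74.531,118.589) → (26.964,159.264) → (165.669,132.944) → (143.618,175.228) (closed)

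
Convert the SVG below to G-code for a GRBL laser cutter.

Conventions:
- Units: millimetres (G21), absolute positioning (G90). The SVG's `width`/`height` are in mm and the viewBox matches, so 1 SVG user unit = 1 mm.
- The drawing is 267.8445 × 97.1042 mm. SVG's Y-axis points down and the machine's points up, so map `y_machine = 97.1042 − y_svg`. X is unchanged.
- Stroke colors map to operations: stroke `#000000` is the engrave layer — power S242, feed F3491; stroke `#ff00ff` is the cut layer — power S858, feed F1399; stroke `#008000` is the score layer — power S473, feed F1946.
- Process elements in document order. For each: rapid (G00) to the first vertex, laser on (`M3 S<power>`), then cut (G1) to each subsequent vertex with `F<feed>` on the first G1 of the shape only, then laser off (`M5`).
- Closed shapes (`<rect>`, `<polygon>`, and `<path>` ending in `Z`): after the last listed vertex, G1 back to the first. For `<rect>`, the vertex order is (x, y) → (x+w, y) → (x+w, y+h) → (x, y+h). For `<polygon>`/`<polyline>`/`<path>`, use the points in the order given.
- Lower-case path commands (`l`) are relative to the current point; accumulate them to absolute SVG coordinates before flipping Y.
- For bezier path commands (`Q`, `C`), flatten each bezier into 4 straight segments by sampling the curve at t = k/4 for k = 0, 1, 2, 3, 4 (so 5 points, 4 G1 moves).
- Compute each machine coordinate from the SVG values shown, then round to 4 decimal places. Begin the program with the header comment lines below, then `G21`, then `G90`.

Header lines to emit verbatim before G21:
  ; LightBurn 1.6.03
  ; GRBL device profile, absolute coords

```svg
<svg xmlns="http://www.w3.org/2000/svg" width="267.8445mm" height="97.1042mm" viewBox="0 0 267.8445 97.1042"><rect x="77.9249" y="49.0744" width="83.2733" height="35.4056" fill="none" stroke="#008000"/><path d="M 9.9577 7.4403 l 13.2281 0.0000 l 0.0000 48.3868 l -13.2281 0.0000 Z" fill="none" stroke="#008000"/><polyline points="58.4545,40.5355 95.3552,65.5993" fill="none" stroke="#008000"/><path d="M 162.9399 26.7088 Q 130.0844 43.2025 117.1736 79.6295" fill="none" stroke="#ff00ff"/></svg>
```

; LightBurn 1.6.03
; GRBL device profile, absolute coords
G21
G90
G00 X77.9249 Y48.0298
M3 S473
G1 X161.1982 Y48.0298 F1946
G1 X161.1982 Y12.6242
G1 X77.9249 Y12.6242
G1 X77.9249 Y48.0298
M5
G00 X9.9577 Y89.6639
M3 S473
G1 X23.1858 Y89.6639 F1946
G1 X23.1858 Y41.2771
G1 X9.9577 Y41.2771
G1 X9.9577 Y89.6639
M5
G00 X58.4545 Y56.5687
M3 S473
G1 X95.3552 Y31.5049 F1946
M5
G00 X162.9399 Y70.3954
M3 S858
G1 X147.7587 Y60.9027 F1399
G1 X135.0706 Y48.9184
G1 X124.8755 Y34.4424
G1 X117.1736 Y17.4747
M5

1 u = 1 mm; y_m = 97.1042 − y.

[1] `<rect>` rectangle, #008000→score S473 F1946: (77.9249,48.0298) → (161.1982,48.0298) → (161.1982,12.6242) → (77.9249,12.6242) → (77.9249,48.0298) (closed)

[2] `<path>` rectangle, #008000→score S473 F1946: (9.9577,89.6639) → (23.1858,89.6639) → (23.1858,41.2771) → (9.9577,41.2771) → (9.9577,89.6639) (closed)

[3] `<polyline>` line segment, #008000→score S473 F1946: (58.4545,56.5687) → (95.3552,31.5049)

[4] `<path>` quadratic bezier, #ff00ff→cut S858 F1399: (162.9399,70.3954) → (147.7587,60.9027) → (135.0706,48.9184) → (124.8755,34.4424) → (117.1736,17.4747)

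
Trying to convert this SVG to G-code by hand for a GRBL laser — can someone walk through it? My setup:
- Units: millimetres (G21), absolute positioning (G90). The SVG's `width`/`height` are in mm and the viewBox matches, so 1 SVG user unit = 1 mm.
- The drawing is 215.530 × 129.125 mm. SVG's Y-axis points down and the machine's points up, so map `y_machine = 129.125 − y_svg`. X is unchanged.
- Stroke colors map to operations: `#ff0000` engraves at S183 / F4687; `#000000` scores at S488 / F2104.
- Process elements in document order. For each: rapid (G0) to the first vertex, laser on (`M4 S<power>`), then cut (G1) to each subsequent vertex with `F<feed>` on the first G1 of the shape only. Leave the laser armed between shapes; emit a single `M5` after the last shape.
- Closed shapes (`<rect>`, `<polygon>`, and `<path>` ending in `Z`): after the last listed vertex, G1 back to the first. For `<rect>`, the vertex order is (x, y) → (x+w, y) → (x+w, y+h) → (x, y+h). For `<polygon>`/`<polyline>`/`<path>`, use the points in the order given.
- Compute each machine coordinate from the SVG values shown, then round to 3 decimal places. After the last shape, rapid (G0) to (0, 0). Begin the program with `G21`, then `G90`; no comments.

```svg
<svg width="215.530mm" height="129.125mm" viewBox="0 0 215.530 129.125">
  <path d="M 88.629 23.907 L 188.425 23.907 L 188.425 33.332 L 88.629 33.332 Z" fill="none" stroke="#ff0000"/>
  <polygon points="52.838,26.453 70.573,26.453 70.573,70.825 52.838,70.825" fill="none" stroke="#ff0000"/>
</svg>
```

G21
G90
G0 X88.629 Y105.218
M4 S183
G1 X188.425 Y105.218 F4687
G1 X188.425 Y95.793
G1 X88.629 Y95.793
G1 X88.629 Y105.218
G0 X52.838 Y102.672
M4 S183
G1 X70.573 Y102.672 F4687
G1 X70.573 Y58.300
G1 X52.838 Y58.300
G1 X52.838 Y102.672
M5
G0 X0.000 Y0.000

viewBox `0 0 215.530 129.125` with mm width/height → 1 unit = 1 mm. Flip: y_m = 129.125 − y_svg.

**Shape 1** — `<path>` rectangle, stroke `#ff0000` → engrave (S183, F4687). Machine vertices: (88.629,105.218) → (188.425,105.218) → (188.425,95.793) → (88.629,95.793) → (88.629,105.218). Closed: final G1 returns to the first vertex.

**Shape 2** — `<polygon>` rectangle, stroke `#ff0000` → engrave (S183, F4687). Machine vertices: (52.838,102.672) → (70.573,102.672) → (70.573,58.300) → (52.838,58.300) → (52.838,102.672). Closed: final G1 returns to the first vertex.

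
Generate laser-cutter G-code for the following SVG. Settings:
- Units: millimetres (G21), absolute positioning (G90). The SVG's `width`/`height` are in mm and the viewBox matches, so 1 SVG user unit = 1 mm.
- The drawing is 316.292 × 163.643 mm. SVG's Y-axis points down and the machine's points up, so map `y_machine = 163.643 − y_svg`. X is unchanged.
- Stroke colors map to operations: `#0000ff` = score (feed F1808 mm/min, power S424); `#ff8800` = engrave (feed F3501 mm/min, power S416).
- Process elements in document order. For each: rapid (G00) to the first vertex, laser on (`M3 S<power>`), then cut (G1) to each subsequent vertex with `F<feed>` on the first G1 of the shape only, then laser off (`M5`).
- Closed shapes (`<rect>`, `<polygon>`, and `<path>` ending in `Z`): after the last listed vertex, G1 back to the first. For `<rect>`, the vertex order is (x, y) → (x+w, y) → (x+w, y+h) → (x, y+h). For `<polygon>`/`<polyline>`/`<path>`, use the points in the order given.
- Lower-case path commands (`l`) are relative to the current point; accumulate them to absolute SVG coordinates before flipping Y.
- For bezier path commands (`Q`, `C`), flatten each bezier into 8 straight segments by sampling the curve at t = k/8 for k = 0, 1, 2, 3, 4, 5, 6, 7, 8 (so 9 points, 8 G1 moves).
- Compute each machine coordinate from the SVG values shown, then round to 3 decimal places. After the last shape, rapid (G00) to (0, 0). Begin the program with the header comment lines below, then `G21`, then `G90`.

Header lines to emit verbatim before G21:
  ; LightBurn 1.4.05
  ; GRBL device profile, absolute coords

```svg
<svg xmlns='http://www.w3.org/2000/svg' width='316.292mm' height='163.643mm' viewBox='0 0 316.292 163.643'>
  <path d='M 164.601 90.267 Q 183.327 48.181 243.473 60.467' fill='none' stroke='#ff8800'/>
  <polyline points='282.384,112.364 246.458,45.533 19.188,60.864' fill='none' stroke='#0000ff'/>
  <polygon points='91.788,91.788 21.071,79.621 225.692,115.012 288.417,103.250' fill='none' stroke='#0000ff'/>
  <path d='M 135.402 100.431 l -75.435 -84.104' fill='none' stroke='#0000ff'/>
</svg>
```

1 u = 1 mm; y_m = 163.643 − y.

[1] `<path>` quadratic bezier, #ff8800→engrave S416 F3501: (164.601,73.376) → (169.930,83.048) → (176.553,91.021) → (184.470,97.294) → (193.682,101.869) → (204.188,104.744) → (215.989,105.921) → (229.084,105.398) → (243.473,103.176)

[2] `<polyline>` open polyline, #0000ff→score S424 F1808: (282.384,51.279) → (246.458,118.110) → (19.188,102.779)

[3] `<polygon>` closed polygon, #0000ff→score S424 F1808: (91.788,71.855) → (21.071,84.022) → (225.692,48.631) → (288.417,60.393) → (91.788,71.855) (closed)

[4] `<path>` line segment, #0000ff→score S424 F1808: (135.402,63.212) → (59.967,147.316)

; LightBurn 1.4.05
; GRBL device profile, absolute coords
G21
G90
G00 X164.601 Y73.376
M3 S416
G1 X169.930 Y83.048 F3501
G1 X176.553 Y91.021
G1 X184.470 Y97.294
G1 X193.682 Y101.869
G1 X204.188 Y104.744
G1 X215.989 Y105.921
G1 X229.084 Y105.398
G1 X243.473 Y103.176
M5
G00 X282.384 Y51.279
M3 S424
G1 X246.458 Y118.110 F1808
G1 X19.188 Y102.779
M5
G00 X91.788 Y71.855
M3 S424
G1 X21.071 Y84.022 F1808
G1 X225.692 Y48.631
G1 X288.417 Y60.393
G1 X91.788 Y71.855
M5
G00 X135.402 Y63.212
M3 S424
G1 X59.967 Y147.316 F1808
M5
G00 X0.000 Y0.000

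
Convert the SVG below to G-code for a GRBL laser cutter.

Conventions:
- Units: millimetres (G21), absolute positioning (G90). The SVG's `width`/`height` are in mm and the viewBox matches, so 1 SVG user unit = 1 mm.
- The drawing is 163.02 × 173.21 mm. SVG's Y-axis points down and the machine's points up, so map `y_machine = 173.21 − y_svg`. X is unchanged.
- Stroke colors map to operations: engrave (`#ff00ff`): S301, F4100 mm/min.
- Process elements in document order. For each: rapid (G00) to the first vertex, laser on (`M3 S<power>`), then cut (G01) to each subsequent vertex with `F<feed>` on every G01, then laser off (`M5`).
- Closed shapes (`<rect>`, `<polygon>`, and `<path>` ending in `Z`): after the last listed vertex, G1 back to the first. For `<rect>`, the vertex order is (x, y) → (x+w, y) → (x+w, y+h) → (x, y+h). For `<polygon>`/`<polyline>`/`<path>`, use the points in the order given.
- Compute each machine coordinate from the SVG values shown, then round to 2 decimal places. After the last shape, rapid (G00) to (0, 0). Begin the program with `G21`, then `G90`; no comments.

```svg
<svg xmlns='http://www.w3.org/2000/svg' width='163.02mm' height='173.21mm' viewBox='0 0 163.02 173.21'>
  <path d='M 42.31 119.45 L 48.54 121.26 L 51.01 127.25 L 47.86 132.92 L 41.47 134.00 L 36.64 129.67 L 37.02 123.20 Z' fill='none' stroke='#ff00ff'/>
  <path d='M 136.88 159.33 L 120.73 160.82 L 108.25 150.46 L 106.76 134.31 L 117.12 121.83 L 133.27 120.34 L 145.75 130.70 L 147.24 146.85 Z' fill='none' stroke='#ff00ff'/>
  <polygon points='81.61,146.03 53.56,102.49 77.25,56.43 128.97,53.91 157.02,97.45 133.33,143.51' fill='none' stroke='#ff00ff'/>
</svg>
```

G21
G90
G00 X42.31 Y53.76
M3 S301
G01 X48.54 Y51.95 F4100
G01 X51.01 Y45.96 F4100
G01 X47.86 Y40.29 F4100
G01 X41.47 Y39.21 F4100
G01 X36.64 Y43.54 F4100
G01 X37.02 Y50.01 F4100
G01 X42.31 Y53.76 F4100
M5
G00 X136.88 Y13.88
M3 S301
G01 X120.73 Y12.39 F4100
G01 X108.25 Y22.75 F4100
G01 X106.76 Y38.90 F4100
G01 X117.12 Y51.38 F4100
G01 X133.27 Y52.87 F4100
G01 X145.75 Y42.51 F4100
G01 X147.24 Y26.36 F4100
G01 X136.88 Y13.88 F4100
M5
G00 X81.61 Y27.18
M3 S301
G01 X53.56 Y70.72 F4100
G01 X77.25 Y116.78 F4100
G01 X128.97 Y119.30 F4100
G01 X157.02 Y75.76 F4100
G01 X133.33 Y29.70 F4100
G01 X81.61 Y27.18 F4100
M5
G00 X0.00 Y0.00

Since the viewBox matches the mm dimensions, user units are millimetres directly. The only transform is the Y-flip y_m = 173.21 − y_svg.

Shape 1 is a regular polygon drawn with `<path>`. Its stroke #ff00ff means engrave at S301, F4100. After flipping Y the toolpath is (42.31,53.76) → (48.54,51.95) → (51.01,45.96) → (47.86,40.29) → (41.47,39.21) → (36.64,43.54) → (37.02,50.01) → (42.31,53.76), returning to the start.

Shape 2 is a regular polygon drawn with `<path>`. Its stroke #ff00ff means engrave at S301, F4100. After flipping Y the toolpath is (136.88,13.88) → (120.73,12.39) → (108.25,22.75) → (106.76,38.90) → (117.12,51.38) → (133.27,52.87) → (145.75,42.51) → (147.24,26.36) → (136.88,13.88), returning to the start.

Shape 3 is a regular polygon drawn with `<polygon>`. Its stroke #ff00ff means engrave at S301, F4100. After flipping Y the toolpath is (81.61,27.18) → (53.56,70.72) → (77.25,116.78) → (128.97,119.30) → (157.02,75.76) → (133.33,29.70) → (81.61,27.18), returning to the start.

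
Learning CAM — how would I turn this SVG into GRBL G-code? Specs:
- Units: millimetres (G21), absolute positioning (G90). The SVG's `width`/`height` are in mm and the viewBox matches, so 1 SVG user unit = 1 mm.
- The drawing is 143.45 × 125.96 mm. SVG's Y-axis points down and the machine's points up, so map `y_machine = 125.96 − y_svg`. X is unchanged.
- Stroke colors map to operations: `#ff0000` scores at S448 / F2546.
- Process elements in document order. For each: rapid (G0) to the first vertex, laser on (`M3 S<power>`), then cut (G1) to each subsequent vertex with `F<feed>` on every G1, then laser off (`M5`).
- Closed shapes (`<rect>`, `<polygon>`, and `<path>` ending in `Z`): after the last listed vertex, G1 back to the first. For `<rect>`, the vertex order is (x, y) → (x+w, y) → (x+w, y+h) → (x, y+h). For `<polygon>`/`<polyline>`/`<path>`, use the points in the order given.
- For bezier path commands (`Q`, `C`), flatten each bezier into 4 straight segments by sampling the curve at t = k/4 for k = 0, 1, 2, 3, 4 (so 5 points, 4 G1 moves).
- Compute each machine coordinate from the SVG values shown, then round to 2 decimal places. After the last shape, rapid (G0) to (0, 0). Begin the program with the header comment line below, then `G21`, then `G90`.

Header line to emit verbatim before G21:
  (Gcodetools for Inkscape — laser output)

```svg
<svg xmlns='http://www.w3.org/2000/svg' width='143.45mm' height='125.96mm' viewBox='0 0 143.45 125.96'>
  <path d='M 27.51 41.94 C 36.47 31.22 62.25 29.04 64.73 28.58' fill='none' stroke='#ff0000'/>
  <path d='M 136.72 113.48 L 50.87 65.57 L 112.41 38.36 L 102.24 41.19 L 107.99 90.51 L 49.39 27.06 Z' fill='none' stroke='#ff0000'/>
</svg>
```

1 u = 1 mm; y_m = 125.96 − y.

[1] `<path>` cubic bezier, #ff0000→score S448 F2546: (27.51,84.02) → (36.76,90.57) → (48.55,94.55) → (59.13,96.61) → (64.73,97.38)

[2] `<path>` closed polygon, #ff0000→score S448 F2546: (136.72,12.48) → (50.87,60.39) → (112.41,87.60) → (102.24,84.77) → (107.99,35.45) → (49.39,98.90) → (136.72,12.48) (closed)

(Gcodetools for Inkscape — laser output)
G21
G90
G0 X27.51 Y84.02
M3 S448
G1 X36.76 Y90.57 F2546
G1 X48.55 Y94.55 F2546
G1 X59.13 Y96.61 F2546
G1 X64.73 Y97.38 F2546
M5
G0 X136.72 Y12.48
M3 S448
G1 X50.87 Y60.39 F2546
G1 X112.41 Y87.60 F2546
G1 X102.24 Y84.77 F2546
G1 X107.99 Y35.45 F2546
G1 X49.39 Y98.90 F2546
G1 X136.72 Y12.48 F2546
M5
G0 X0.00 Y0.00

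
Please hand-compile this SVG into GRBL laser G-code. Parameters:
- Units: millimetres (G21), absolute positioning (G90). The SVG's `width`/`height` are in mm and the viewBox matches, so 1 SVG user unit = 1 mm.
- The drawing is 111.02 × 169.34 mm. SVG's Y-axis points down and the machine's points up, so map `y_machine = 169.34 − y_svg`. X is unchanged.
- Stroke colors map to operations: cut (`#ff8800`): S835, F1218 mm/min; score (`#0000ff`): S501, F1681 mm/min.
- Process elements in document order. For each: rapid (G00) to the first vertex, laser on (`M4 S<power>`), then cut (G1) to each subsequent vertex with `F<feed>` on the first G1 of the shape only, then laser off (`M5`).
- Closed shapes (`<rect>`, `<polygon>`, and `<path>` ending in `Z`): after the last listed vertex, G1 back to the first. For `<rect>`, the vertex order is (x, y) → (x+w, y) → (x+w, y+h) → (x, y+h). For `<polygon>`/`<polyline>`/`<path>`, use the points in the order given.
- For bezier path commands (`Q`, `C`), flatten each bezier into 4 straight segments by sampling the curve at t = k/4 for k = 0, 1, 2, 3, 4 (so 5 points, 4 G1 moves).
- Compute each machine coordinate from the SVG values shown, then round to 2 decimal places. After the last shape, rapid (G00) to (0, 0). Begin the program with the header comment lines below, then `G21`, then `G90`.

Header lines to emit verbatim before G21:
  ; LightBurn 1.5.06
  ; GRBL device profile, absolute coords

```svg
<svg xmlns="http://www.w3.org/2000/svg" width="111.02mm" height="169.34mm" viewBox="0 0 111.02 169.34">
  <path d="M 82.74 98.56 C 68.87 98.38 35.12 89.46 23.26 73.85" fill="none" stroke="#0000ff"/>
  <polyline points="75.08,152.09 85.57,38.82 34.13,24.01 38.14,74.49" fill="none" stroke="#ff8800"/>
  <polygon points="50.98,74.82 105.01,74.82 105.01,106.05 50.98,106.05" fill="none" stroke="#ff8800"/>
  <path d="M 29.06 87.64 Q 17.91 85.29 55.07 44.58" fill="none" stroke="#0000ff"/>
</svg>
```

1 u = 1 mm; y_m = 169.34 − y.

[1] `<path>` cubic bezier, #0000ff→score S501 F1681: (82.74,70.78) → (69.26,72.52) → (52.25,77.35) → (35.61,85.07) → (23.26,95.49)

[2] `<polyline>` open polyline, #ff8800→cut S835 F1218: (75.08,17.25) → (85.57,130.52) → (34.13,145.33) → (38.14,94.85)

[3] `<polygon>` rectangle, #ff8800→cut S835 F1218: (50.98,94.52) → (105.01,94.52) → (105.01,63.29) → (50.98,63.29) → (50.98,94.52) (closed)

[4] `<path>` quadratic bezier, #0000ff→score S501 F1681: (29.06,81.70) → (26.50,85.27) → (29.99,93.64) → (39.51,106.80) → (55.07,124.76)

; LightBurn 1.5.06
; GRBL device profile, absolute coords
G21
G90
G00 X82.74 Y70.78
M4 S501
G1 X69.26 Y72.52 F1681
G1 X52.25 Y77.35
G1 X35.61 Y85.07
G1 X23.26 Y95.49
M5
G00 X75.08 Y17.25
M4 S835
G1 X85.57 Y130.52 F1218
G1 X34.13 Y145.33
G1 X38.14 Y94.85
M5
G00 X50.98 Y94.52
M4 S835
G1 X105.01 Y94.52 F1218
G1 X105.01 Y63.29
G1 X50.98 Y63.29
G1 X50.98 Y94.52
M5
G00 X29.06 Y81.70
M4 S501
G1 X26.50 Y85.27 F1681
G1 X29.99 Y93.64
G1 X39.51 Y106.80
G1 X55.07 Y124.76
M5
G00 X0.00 Y0.00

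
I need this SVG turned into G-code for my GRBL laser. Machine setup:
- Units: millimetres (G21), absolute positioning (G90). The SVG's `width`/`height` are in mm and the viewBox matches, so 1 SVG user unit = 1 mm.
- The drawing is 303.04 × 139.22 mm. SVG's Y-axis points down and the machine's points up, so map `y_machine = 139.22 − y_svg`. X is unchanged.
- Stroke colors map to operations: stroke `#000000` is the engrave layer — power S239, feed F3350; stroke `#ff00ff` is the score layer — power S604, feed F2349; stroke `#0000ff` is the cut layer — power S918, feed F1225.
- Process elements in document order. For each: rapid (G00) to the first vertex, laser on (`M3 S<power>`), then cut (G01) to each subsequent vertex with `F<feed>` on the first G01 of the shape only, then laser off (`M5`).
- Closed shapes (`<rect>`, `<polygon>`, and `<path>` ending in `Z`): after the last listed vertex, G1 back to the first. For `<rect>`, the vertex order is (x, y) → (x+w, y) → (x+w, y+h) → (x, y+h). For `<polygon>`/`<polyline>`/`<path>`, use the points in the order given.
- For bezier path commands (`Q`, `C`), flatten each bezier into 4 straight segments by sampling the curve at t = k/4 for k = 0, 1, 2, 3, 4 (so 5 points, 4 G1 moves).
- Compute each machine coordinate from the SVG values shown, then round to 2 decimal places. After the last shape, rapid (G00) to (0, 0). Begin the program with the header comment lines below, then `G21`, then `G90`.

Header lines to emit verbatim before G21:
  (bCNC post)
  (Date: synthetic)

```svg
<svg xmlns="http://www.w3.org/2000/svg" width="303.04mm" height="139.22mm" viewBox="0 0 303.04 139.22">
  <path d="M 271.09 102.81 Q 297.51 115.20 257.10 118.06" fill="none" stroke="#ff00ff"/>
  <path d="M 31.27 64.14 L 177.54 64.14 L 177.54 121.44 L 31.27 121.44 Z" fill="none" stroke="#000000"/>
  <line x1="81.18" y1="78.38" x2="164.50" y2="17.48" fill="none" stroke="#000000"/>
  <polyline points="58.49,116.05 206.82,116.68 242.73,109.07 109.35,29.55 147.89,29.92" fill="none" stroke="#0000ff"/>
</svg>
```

viewBox `0 0 303.04 139.22` with mm width/height → 1 unit = 1 mm. Flip: y_m = 139.22 − y_svg.

**Shape 1** — `<path>` quadratic bezier, stroke `#ff00ff` → score (S604, F2349). Control points (SVG): P0=(271.09,102.81), P1=(297.51,115.20), P2=(257.10,118.06); sampled at t=k/4. Machine vertices: (271.09,36.41) → (280.12,30.81) → (280.80,26.40) → (273.13,23.19) → (257.10,21.16). Open path.

**Shape 2** — `<path>` rectangle, stroke `#000000` → engrave (S239, F3350). Machine vertices: (31.27,75.08) → (177.54,75.08) → (177.54,17.78) → (31.27,17.78) → (31.27,75.08). Closed: final G1 returns to the first vertex.

**Shape 3** — `<line>` line segment, stroke `#000000` → engrave (S239, F3350). Machine vertices: (81.18,60.84) → (164.50,121.74). Open path.

**Shape 4** — `<polyline>` open polyline, stroke `#0000ff` → cut (S918, F1225). Machine vertices: (58.49,23.17) → (206.82,22.54) → (242.73,30.15) → (109.35,109.67) → (147.89,109.30). Open path.

(bCNC post)
(Date: synthetic)
G21
G90
G00 X271.09 Y36.41
M3 S604
G01 X280.12 Y30.81 F2349
G01 X280.80 Y26.40
G01 X273.13 Y23.19
G01 X257.10 Y21.16
M5
G00 X31.27 Y75.08
M3 S239
G01 X177.54 Y75.08 F3350
G01 X177.54 Y17.78
G01 X31.27 Y17.78
G01 X31.27 Y75.08
M5
G00 X81.18 Y60.84
M3 S239
G01 X164.50 Y121.74 F3350
M5
G00 X58.49 Y23.17
M3 S918
G01 X206.82 Y22.54 F1225
G01 X242.73 Y30.15
G01 X109.35 Y109.67
G01 X147.89 Y109.30
M5
G00 X0.00 Y0.00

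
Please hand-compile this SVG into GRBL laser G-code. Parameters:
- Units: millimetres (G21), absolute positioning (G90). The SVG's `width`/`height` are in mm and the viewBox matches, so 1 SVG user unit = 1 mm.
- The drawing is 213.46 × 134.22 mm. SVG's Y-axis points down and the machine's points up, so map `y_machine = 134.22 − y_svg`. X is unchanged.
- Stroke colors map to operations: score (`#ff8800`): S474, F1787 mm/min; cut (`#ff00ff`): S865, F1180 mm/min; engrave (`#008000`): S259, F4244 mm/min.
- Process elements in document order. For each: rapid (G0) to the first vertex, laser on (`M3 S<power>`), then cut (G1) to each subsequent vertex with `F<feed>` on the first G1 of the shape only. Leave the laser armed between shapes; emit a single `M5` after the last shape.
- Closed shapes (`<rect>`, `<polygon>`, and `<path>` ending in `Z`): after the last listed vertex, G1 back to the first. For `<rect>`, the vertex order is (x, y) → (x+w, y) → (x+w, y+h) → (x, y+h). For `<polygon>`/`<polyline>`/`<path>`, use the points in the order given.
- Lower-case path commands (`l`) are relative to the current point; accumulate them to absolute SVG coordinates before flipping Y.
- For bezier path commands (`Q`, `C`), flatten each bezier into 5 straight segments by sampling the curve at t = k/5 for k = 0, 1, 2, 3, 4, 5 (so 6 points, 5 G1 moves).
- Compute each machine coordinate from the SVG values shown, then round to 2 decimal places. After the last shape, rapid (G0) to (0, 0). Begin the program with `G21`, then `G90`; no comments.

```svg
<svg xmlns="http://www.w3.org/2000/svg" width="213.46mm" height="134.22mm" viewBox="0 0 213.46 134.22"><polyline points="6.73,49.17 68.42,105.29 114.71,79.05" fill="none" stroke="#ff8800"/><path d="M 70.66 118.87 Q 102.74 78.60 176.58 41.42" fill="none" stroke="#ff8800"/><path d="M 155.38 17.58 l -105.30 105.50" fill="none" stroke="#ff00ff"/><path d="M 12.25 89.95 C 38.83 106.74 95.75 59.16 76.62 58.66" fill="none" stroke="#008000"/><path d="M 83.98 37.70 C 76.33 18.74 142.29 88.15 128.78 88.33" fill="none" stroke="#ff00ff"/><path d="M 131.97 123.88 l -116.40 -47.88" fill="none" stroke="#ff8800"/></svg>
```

Since the viewBox matches the mm dimensions, user units are millimetres directly. The only transform is the Y-flip y_m = 134.22 − y_svg.

Shape 1 is a open polyline drawn with `<polyline>`. Its stroke #ff8800 means score at S474, F1787. After flipping Y the toolpath is (6.73,85.05) → (68.42,28.93) → (114.71,55.17).

Shape 2 is a quadratic bezier drawn with `<path>`. Its stroke #ff8800 means score at S474, F1787. After flipping Y the toolpath is (70.66,15.35) → (85.16,31.33) → (103.01,47.07) → (124.19,62.56) → (148.71,77.80) → (176.58,92.80).

Shape 3 is a line segment drawn with `<path>`. Its stroke #ff00ff means cut at S865, F1180. After flipping Y the toolpath is (155.38,116.64) → (50.08,11.14).

Shape 4 is a cubic bezier drawn with `<path>`. Its stroke #008000 means engrave at S259, F4244. After flipping Y the toolpath is (12.25,44.27) → (30.99,41.03) → (51.90,47.89) → (69.88,59.49) → (79.82,70.50) → (76.62,75.56).

Shape 5 is a cubic bezier drawn with `<path>`. Its stroke #ff00ff means cut at S865, F1180. After flipping Y the toolpath is (83.98,96.52) → (87.00,98.55) → (100.34,86.94) → (116.64,69.25) → (128.57,53.04) → (128.78,45.89).

Shape 6 is a line segment drawn with `<path>`. Its stroke #ff8800 means score at S474, F1787. After flipping Y the toolpath is (131.97,10.34) → (15.57,58.22).

G21
G90
G0 X6.73 Y85.05
M3 S474
G1 X68.42 Y28.93 F1787
G1 X114.71 Y55.17
G0 X70.66 Y15.35
M3 S474
G1 X85.16 Y31.33 F1787
G1 X103.01 Y47.07
G1 X124.19 Y62.56
G1 X148.71 Y77.80
G1 X176.58 Y92.80
G0 X155.38 Y116.64
M3 S865
G1 X50.08 Y11.14 F1180
G0 X12.25 Y44.27
M3 S259
G1 X30.99 Y41.03 F4244
G1 X51.90 Y47.89
G1 X69.88 Y59.49
G1 X79.82 Y70.50
G1 X76.62 Y75.56
G0 X83.98 Y96.52
M3 S865
G1 X87.00 Y98.55 F1180
G1 X100.34 Y86.94
G1 X116.64 Y69.25
G1 X128.57 Y53.04
G1 X128.78 Y45.89
G0 X131.97 Y10.34
M3 S474
G1 X15.57 Y58.22 F1787
M5
G0 X0.00 Y0.00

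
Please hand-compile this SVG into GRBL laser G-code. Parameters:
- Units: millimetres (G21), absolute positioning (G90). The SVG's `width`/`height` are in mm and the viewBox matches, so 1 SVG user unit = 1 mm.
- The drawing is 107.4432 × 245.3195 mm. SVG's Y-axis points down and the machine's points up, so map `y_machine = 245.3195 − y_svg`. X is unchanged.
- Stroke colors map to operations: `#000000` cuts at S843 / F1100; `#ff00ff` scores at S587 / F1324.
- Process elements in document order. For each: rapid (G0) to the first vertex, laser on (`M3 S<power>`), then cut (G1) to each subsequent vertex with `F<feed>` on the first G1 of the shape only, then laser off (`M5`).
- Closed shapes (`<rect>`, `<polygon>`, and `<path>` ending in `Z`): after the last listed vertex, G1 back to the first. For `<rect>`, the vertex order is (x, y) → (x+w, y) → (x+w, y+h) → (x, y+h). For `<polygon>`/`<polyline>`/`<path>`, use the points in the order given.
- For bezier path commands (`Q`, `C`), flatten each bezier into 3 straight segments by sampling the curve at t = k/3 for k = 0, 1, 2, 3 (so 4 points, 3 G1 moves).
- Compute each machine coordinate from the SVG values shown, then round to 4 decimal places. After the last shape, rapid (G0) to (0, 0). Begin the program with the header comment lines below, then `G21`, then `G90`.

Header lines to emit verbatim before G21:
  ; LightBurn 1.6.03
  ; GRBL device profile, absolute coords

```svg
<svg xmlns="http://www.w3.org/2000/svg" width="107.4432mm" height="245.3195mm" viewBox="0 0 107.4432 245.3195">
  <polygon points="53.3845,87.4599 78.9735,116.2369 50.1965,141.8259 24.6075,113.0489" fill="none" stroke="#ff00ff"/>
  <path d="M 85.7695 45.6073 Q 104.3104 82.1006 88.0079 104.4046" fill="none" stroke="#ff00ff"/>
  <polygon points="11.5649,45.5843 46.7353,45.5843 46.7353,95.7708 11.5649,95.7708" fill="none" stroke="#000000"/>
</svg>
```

Since the viewBox matches the mm dimensions, user units are millimetres directly. The only transform is the Y-flip y_m = 245.3195 − y_svg.

Shape 1 is a regular polygon drawn with `<polygon>`. Its stroke #ff00ff means score at S587, F1324. After flipping Y the toolpath is (53.3845,157.8596) → (78.9735,129.0826) → (50.1965,103.4936) → (24.6075,132.2706) → (53.3845,157.8596), returning to the start.

Shape 2 is a quadratic bezier drawn with `<path>`. Its stroke #ff00ff means score at S587, F1324. After flipping Y the toolpath is (85.7695,199.7122) → (94.2586,176.9599) → (95.0047,157.3608) → (88.0079,140.9149).

Shape 3 is a rectangle drawn with `<polygon>`. Its stroke #000000 means cut at S843, F1100. After flipping Y the toolpath is (11.5649,199.7352) → (46.7353,199.7352) → (46.7353,149.5487) → (11.5649,149.5487) → (11.5649,199.7352), returning to the start.

; LightBurn 1.6.03
; GRBL device profile, absolute coords
G21
G90
G0 X53.3845 Y157.8596
M3 S587
G1 X78.9735 Y129.0826 F1324
G1 X50.1965 Y103.4936
G1 X24.6075 Y132.2706
G1 X53.3845 Y157.8596
M5
G0 X85.7695 Y199.7122
M3 S587
G1 X94.2586 Y176.9599 F1324
G1 X95.0047 Y157.3608
G1 X88.0079 Y140.9149
M5
G0 X11.5649 Y199.7352
M3 S843
G1 X46.7353 Y199.7352 F1100
G1 X46.7353 Y149.5487
G1 X11.5649 Y149.5487
G1 X11.5649 Y199.7352
M5
G0 X0.0000 Y0.0000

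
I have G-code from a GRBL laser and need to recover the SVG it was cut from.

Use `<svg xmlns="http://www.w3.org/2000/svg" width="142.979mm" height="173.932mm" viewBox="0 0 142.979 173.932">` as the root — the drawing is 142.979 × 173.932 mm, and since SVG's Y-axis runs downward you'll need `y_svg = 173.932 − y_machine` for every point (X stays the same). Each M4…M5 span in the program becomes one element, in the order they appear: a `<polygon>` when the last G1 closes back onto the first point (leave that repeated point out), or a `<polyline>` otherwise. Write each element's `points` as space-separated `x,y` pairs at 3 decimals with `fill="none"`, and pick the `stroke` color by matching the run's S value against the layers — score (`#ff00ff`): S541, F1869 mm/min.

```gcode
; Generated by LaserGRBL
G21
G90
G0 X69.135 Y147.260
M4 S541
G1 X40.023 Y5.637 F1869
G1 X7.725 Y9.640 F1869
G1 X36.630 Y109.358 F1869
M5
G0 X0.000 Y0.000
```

<svg xmlns="http://www.w3.org/2000/svg" width="142.979mm" height="173.932mm" viewBox="0 0 142.979 173.932">
  <polyline points="69.135,26.672 40.023,168.295 7.725,164.292 36.630,64.574" fill="none" stroke="#ff00ff"/>
</svg>

Machine Y-up, SVG Y-down with viewBox height 173.932, so y_svg = 173.932 − y_machine; X carries over. Every run uses S541, so all elements get stroke `#ff00ff` (score).

Run 1: The run is open, so emit a `<polyline>` with points (Y-flipped): 69.135,26.672 40.023,168.295 7.725,164.292 36.630,64.574.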